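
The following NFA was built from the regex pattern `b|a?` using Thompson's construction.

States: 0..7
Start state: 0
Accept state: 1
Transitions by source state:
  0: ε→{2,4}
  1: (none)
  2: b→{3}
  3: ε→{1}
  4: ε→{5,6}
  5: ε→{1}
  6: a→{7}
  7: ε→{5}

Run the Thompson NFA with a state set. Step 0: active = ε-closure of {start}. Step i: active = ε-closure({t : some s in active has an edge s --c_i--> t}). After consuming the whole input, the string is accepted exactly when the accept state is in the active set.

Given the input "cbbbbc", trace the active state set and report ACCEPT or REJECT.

S₀ = ε-closure({0}) = {0,1,2,4,5,6}
'c' @ 1: {}  — no active states
rest 'bbbbc' ignored (set empty)
end set {} — state 1 not in

Answer: REJECT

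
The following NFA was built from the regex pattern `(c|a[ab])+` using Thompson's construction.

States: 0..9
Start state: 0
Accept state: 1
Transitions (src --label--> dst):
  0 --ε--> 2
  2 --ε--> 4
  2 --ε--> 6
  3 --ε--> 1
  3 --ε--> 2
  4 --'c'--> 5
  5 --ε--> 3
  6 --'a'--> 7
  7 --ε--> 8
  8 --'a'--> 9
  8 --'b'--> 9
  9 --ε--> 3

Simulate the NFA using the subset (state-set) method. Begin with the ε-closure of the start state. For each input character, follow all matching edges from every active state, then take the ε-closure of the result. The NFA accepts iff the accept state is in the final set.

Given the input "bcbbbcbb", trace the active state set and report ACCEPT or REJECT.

initial (ε-close {0}): {0,2,4,6}
'b' @ 1: {}  — no active states
rest 'cbbbcbb' ignored (set empty)
after full input: {}  (accept=1 not in)

Answer: REJECT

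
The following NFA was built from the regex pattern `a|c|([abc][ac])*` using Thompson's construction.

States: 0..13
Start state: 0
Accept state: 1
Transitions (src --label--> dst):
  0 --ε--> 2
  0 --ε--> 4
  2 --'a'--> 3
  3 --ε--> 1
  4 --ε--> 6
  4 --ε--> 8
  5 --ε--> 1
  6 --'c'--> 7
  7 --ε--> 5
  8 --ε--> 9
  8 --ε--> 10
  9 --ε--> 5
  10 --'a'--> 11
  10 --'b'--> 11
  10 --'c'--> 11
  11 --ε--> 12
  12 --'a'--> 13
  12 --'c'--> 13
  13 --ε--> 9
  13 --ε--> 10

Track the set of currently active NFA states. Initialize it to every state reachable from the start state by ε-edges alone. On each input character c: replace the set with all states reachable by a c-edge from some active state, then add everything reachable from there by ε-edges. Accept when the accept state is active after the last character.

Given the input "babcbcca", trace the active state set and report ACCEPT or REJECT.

Answer: ACCEPT

Derivation:
initial (ε-close {0}): {0,1,2,4,5,6,8,9,10}
'b' @ 1: {11,12}
'a' @ 2: {1,5,9,10,13}  ✓accept
'b' @ 3: {11,12}
'c' @ 4: {1,5,9,10,13}  ✓accept
'b' @ 5: {11,12}
'c' @ 6: {1,5,9,10,13}  ✓accept
'c' @ 7: {11,12}
'a' @ 8: {1,5,9,10,13}  ✓accept
after full input: {1,5,9,10,13}  (accept=1 in)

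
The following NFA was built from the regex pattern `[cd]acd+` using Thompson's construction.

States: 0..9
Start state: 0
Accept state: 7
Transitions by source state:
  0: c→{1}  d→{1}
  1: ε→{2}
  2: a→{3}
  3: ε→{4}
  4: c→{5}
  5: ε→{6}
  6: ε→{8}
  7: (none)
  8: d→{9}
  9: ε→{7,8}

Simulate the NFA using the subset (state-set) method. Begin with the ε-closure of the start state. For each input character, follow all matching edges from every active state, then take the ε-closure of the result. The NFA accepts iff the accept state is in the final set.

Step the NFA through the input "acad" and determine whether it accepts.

start: ε-closure({0}) = {0}
'a' @ 1: {}  — dead — no transitions
rest 'cad' ignored (set empty)
final: {}; accept 7 not in set

Answer: REJECT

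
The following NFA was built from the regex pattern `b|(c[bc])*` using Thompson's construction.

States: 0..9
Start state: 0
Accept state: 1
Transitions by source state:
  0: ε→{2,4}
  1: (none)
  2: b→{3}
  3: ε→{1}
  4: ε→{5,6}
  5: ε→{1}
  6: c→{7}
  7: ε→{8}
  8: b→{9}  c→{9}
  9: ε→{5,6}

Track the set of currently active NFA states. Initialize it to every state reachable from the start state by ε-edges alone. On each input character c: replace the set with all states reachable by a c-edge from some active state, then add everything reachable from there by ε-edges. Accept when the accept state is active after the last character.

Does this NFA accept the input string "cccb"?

S₀ = ε-closure({0}) = {0,1,2,4,5,6}
'c' @ 1: {7,8}
'c' @ 2: {1,5,6,9}  [accepting]
'c' @ 3: {7,8}
'b' @ 4: {1,5,6,9}  [accepting]
end set {1,5,6,9} — state 1 in

Answer: ACCEPT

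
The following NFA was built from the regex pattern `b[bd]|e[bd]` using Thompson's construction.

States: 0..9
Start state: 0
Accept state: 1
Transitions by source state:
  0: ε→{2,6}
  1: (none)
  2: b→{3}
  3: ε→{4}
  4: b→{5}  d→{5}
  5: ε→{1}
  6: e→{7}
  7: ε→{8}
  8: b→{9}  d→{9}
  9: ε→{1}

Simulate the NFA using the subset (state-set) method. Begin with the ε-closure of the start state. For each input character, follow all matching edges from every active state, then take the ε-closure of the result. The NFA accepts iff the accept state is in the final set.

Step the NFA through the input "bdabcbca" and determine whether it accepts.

initial (ε-close {0}): {0,2,6}
'b' @ 1: {3,4}
'd' @ 2: {1,5}  (accept∈set)
'a' @ 3: {}  — dead — no transitions
rest 'bcbca' ignored (set empty)
final: {}; accept 1 not in set

Answer: REJECT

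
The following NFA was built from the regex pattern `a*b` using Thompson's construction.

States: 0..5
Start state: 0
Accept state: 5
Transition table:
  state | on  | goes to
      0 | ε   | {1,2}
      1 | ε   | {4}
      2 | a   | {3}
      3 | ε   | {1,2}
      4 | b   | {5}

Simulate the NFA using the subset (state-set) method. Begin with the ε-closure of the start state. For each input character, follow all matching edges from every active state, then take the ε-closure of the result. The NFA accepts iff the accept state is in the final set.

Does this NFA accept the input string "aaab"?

start: ε-closure({0}) = {0,1,2,4}
'a' @ 1: {1,2,3,4}
'a' @ 2: {1,2,3,4}
'a' @ 3: {1,2,3,4}
'b' @ 4: {5}  [accepting]
after full input: {5}  (accept=5 in)

Answer: ACCEPT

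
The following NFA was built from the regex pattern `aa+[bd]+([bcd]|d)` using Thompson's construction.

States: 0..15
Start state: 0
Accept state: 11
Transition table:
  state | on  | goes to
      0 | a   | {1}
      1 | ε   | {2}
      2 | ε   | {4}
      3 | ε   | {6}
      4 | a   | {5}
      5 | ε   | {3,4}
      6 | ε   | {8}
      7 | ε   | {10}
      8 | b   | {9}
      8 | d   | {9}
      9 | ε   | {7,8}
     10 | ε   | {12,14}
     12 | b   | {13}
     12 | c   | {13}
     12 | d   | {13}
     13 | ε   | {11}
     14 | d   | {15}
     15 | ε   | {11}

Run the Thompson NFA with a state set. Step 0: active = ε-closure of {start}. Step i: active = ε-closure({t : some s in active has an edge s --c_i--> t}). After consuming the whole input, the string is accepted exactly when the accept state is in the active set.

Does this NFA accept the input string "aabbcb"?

Answer: REJECT

Derivation:
initial (ε-close {0}): {0}
'a' @ 1: {1,2,4}
'a' @ 2: {3,4,5,6,8}
'b' @ 3: {7,8,9,10,12,14}
'b' @ 4: {7,8,9,10,11,12,13,14}  [accepting]
'c' @ 5: {11,13}  [accepting]
'b' @ 6: {}  — dead — no transitions
end set {} — state 11 not in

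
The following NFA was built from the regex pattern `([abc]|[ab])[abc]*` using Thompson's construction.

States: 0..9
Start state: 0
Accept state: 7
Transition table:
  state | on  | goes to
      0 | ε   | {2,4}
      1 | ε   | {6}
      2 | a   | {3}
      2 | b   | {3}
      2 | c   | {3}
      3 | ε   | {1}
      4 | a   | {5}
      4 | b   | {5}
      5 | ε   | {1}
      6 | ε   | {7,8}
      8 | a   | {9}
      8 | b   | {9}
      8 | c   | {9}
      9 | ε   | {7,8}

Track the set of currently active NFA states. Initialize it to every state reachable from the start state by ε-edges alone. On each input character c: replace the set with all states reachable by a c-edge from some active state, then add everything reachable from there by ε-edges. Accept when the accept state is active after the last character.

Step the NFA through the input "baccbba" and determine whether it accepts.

Answer: ACCEPT

Derivation:
initial (ε-close {0}): {0,2,4}
'b' @ 1: {1,3,5,6,7,8}  (accept∈set)
'a' @ 2: {7,8,9}  (accept∈set)
'c' @ 3: {7,8,9}  (accept∈set)
'c' @ 4: {7,8,9}  (accept∈set)
'b' @ 5: {7,8,9}  (accept∈set)
'b' @ 6: {7,8,9}  (accept∈set)
'a' @ 7: {7,8,9}  (accept∈set)
end set {7,8,9} — state 7 in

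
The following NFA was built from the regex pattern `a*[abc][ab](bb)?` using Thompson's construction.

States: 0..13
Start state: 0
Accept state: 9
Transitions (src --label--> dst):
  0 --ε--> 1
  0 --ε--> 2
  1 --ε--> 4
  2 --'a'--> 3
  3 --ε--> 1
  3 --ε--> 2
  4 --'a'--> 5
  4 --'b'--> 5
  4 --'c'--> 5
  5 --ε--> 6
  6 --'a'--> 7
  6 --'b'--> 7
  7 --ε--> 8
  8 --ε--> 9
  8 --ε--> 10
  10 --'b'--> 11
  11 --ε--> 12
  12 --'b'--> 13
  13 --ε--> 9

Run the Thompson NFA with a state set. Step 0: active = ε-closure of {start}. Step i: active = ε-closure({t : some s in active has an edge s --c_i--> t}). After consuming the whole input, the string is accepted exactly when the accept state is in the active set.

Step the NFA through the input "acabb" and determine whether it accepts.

initial (ε-close {0}): {0,1,2,4}
'a' @ 1: {1,2,3,4,5,6}
'c' @ 2: {5,6}
'a' @ 3: {7,8,9,10}  ✓accept
'b' @ 4: {11,12}
'b' @ 5: {9,13}  ✓accept
final: {9,13}; accept 9 in set

Answer: ACCEPT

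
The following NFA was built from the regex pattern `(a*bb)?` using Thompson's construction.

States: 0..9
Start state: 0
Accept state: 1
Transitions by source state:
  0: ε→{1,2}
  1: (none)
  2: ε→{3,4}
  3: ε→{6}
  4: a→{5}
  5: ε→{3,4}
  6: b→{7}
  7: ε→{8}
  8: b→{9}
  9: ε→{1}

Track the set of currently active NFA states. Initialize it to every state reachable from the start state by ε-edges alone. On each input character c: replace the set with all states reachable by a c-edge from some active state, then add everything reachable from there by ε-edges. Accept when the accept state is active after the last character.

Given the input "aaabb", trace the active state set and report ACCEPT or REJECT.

Answer: ACCEPT

Steps:
initial (ε-close {0}): {0,1,2,3,4,6}
'a' @ 1: {3,4,5,6}
'a' @ 2: {3,4,5,6}
'a' @ 3: {3,4,5,6}
'b' @ 4: {7,8}
'b' @ 5: {1,9}  [accepting]
after full input: {1,9}  (accept=1 in)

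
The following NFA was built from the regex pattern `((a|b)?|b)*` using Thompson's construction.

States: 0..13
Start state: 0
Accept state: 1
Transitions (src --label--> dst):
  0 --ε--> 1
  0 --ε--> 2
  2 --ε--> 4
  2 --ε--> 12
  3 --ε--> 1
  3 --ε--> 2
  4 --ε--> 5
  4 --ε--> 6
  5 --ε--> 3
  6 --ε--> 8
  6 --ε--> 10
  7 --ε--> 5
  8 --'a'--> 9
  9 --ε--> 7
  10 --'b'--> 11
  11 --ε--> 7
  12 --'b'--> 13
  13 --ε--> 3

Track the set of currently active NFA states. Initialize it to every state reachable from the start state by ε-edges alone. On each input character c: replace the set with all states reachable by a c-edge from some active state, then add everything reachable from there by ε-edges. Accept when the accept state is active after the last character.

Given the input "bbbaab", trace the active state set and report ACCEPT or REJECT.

Answer: ACCEPT

Trace:
initial (ε-close {0}): {0,1,2,3,4,5,6,8,10,12}
'b' @ 1: {1,2,3,4,5,6,7,8,10,11,12,13}  ✓accept
'b' @ 2: {1,2,3,4,5,6,7,8,10,11,12,13}  ✓accept
'b' @ 3: {1,2,3,4,5,6,7,8,10,11,12,13}  ✓accept
'a' @ 4: {1,2,3,4,5,6,7,8,9,10,12}  ✓accept
'a' @ 5: {1,2,3,4,5,6,7,8,9,10,12}  ✓accept
'b' @ 6: {1,2,3,4,5,6,7,8,10,11,12,13}  ✓accept
final: {1,2,3,4,5,6,7,8,10,11,12,13}; accept 1 in set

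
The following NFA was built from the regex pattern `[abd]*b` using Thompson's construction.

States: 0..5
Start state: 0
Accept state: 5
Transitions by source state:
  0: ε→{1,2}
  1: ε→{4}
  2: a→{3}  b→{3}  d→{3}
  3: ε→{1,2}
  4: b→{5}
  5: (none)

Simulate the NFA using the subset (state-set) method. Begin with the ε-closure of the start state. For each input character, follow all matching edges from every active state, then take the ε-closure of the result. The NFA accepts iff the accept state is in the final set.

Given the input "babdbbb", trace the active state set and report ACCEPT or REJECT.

Answer: ACCEPT

Trace:
start: ε-closure({0}) = {0,1,2,4}
'b' @ 1: {1,2,3,4,5}  (accept∈set)
'a' @ 2: {1,2,3,4}
'b' @ 3: {1,2,3,4,5}  (accept∈set)
'd' @ 4: {1,2,3,4}
'b' @ 5: {1,2,3,4,5}  (accept∈set)
'b' @ 6: {1,2,3,4,5}  (accept∈set)
'b' @ 7: {1,2,3,4,5}  (accept∈set)
end set {1,2,3,4,5} — state 5 in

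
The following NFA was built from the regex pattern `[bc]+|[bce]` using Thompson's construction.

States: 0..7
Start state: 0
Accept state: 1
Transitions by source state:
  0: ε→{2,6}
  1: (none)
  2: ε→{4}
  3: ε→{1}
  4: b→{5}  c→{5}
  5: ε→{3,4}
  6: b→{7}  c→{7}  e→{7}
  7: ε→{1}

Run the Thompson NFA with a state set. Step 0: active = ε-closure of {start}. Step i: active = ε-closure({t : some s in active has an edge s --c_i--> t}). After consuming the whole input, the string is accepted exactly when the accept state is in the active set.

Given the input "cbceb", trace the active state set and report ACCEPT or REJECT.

start: ε-closure({0}) = {0,2,4,6}
'c' @ 1: {1,3,4,5,7}  ✓accept
'b' @ 2: {1,3,4,5}  ✓accept
'c' @ 3: {1,3,4,5}  ✓accept
'e' @ 4: {}  — dead — no transitions
rest 'b' ignored (set empty)
final: {}; accept 1 not in set

Answer: REJECT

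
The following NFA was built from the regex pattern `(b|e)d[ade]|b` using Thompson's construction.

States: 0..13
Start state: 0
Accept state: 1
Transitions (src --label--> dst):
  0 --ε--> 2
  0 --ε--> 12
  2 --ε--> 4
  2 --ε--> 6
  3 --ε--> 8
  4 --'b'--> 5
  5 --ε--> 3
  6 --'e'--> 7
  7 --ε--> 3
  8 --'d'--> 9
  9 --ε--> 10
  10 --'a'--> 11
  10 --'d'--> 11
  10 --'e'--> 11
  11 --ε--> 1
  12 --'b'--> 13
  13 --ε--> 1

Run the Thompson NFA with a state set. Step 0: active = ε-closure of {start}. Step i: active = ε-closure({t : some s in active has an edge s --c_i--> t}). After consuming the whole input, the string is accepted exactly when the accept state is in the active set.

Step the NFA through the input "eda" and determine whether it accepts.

start: ε-closure({0}) = {0,2,4,6,12}
'e' @ 1: {3,7,8}
'd' @ 2: {9,10}
'a' @ 3: {1,11}  (accept∈set)
after full input: {1,11}  (accept=1 in)

Answer: ACCEPT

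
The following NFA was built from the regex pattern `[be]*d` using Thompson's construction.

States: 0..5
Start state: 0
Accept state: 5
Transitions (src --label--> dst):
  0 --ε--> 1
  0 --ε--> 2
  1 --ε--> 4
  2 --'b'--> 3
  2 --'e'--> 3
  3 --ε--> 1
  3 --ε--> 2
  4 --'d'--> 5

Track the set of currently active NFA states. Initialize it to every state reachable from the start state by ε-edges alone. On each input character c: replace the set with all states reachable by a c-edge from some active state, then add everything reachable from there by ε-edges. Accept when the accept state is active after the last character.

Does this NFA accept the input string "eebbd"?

S₀ = ε-closure({0}) = {0,1,2,4}
'e' @ 1: {1,2,3,4}
'e' @ 2: {1,2,3,4}
'b' @ 3: {1,2,3,4}
'b' @ 4: {1,2,3,4}
'd' @ 5: {5}  [accepting]
final: {5}; accept 5 in set

Answer: ACCEPT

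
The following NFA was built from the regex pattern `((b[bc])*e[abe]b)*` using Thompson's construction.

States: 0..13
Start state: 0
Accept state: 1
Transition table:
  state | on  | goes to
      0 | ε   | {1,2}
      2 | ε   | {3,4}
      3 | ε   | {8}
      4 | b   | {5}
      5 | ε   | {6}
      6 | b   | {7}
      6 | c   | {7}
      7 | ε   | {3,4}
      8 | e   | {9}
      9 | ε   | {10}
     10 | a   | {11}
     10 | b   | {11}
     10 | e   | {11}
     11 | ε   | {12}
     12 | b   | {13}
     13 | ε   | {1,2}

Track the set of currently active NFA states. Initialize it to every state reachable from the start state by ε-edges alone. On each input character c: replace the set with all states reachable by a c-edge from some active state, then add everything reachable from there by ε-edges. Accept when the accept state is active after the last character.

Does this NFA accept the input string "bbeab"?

S₀ = ε-closure({0}) = {0,1,2,3,4,8}
'b' @ 1: {5,6}
'b' @ 2: {3,4,7,8}
'e' @ 3: {9,10}
'a' @ 4: {11,12}
'b' @ 5: {1,2,3,4,8,13}  [accepting]
final: {1,2,3,4,8,13}; accept 1 in set

Answer: ACCEPT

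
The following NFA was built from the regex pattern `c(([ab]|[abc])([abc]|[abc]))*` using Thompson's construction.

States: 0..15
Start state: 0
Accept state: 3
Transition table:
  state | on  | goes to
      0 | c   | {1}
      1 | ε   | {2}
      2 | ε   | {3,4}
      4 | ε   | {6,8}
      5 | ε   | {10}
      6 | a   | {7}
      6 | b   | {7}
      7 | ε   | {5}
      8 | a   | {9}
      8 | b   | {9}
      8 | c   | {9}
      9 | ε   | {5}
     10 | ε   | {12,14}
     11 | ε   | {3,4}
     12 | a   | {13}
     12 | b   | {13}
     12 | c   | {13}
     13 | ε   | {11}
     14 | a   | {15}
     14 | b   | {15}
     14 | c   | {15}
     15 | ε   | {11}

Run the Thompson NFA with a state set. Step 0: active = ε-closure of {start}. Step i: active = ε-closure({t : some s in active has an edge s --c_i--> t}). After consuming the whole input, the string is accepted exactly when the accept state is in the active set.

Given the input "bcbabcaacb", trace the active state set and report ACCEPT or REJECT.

Answer: REJECT

Derivation:
S₀ = ε-closure({0}) = {0}
'b' @ 1: {}  — dead — no transitions
rest 'cbabcaacb' ignored (set empty)
after full input: {}  (accept=3 not in)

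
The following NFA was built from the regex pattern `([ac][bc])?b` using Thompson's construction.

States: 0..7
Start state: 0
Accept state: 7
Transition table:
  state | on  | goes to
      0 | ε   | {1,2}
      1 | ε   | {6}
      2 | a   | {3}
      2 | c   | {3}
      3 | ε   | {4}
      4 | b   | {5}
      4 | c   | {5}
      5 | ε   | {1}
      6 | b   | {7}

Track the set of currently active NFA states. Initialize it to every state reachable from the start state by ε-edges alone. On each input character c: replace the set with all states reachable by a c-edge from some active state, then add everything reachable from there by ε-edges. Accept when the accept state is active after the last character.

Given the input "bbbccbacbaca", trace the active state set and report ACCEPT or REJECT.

Answer: REJECT

Derivation:
start: ε-closure({0}) = {0,1,2,6}
'b' @ 1: {7}  (accept∈set)
'b' @ 2: {}  — dead — no transitions
rest 'bccbacbaca' ignored (set empty)
end set {} — state 7 not in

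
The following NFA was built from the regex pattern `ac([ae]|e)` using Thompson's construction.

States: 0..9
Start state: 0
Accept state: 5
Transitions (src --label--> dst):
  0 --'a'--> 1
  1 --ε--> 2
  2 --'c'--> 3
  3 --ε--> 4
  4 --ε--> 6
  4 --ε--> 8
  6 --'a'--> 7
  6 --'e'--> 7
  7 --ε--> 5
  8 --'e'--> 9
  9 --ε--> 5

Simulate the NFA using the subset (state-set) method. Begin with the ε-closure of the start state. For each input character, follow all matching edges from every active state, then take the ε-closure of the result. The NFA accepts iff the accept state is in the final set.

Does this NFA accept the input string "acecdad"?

Answer: REJECT

Derivation:
start: ε-closure({0}) = {0}
'a' @ 1: {1,2}
'c' @ 2: {3,4,6,8}
'e' @ 3: {5,7,9}  [accepting]
'c' @ 4: {}  — no active states
rest 'dad' ignored (set empty)
final: {}; accept 5 not in set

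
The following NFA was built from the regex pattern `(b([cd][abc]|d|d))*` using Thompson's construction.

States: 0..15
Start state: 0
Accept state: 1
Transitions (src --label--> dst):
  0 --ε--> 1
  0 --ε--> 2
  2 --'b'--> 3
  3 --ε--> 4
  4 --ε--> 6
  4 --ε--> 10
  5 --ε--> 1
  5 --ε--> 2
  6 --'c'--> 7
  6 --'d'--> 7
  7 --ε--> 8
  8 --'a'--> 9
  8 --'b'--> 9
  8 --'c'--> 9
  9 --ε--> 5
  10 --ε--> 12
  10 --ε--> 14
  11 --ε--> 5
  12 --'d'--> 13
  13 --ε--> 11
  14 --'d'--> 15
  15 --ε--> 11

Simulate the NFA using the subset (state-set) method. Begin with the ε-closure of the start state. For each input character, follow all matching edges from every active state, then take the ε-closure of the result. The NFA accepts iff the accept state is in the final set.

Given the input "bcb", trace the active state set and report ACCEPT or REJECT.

initial (ε-close {0}): {0,1,2}
'b' @ 1: {3,4,6,10,12,14}
'c' @ 2: {7,8}
'b' @ 3: {1,2,5,9}  (accept∈set)
after full input: {1,2,5,9}  (accept=1 in)

Answer: ACCEPT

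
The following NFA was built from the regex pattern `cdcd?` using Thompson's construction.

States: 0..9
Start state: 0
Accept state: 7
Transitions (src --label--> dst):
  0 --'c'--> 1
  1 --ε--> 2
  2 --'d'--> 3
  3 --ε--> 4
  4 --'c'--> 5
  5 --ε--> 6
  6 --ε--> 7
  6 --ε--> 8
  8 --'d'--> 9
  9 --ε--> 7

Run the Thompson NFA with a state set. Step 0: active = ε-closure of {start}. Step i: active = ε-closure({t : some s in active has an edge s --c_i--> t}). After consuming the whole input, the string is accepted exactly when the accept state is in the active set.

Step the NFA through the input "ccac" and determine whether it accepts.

Answer: REJECT

Trace:
S₀ = ε-closure({0}) = {0}
'c' @ 1: {1,2}
'c' @ 2: {}  — state set empty
rest 'ac' ignored (set empty)
after full input: {}  (accept=7 not in)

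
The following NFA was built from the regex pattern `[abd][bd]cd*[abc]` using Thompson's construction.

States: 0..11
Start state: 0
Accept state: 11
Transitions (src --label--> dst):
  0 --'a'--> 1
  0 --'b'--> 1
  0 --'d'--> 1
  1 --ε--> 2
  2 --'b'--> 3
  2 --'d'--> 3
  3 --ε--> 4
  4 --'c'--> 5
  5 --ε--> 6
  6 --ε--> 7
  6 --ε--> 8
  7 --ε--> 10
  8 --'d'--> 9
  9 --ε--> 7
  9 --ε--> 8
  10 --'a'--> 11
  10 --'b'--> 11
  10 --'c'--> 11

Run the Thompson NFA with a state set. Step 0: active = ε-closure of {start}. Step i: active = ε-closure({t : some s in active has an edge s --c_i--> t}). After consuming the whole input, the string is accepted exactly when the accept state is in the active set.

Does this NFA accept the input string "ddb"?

Answer: REJECT

Derivation:
S₀ = ε-closure({0}) = {0}
'd' @ 1: {1,2}
'd' @ 2: {3,4}
'b' @ 3: {}  — no active states
final: {}; accept 11 not in set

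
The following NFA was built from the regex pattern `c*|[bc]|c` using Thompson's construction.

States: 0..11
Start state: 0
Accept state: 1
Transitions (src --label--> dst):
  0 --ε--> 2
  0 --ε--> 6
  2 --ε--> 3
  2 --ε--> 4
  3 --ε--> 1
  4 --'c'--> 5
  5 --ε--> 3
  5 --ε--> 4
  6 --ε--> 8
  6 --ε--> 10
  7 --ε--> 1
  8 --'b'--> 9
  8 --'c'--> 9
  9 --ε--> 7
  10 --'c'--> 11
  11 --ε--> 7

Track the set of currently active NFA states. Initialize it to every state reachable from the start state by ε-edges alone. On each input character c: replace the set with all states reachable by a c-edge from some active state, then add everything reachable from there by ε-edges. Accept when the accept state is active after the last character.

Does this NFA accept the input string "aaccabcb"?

Answer: REJECT

Steps:
initial (ε-close {0}): {0,1,2,3,4,6,8,10}
'a' @ 1: {}  — dead — no transitions
rest 'accabcb' ignored (set empty)
after full input: {}  (accept=1 not in)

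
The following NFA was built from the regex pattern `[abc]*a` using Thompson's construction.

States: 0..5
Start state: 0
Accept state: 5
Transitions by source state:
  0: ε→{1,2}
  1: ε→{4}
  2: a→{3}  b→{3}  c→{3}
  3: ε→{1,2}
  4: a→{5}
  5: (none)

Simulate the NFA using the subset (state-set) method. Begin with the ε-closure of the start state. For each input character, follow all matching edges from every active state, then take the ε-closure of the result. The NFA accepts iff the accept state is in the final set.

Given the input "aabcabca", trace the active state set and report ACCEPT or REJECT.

Answer: ACCEPT

Derivation:
start: ε-closure({0}) = {0,1,2,4}
'a' @ 1: {1,2,3,4,5}  (accept∈set)
'a' @ 2: {1,2,3,4,5}  (accept∈set)
'b' @ 3: {1,2,3,4}
'c' @ 4: {1,2,3,4}
'a' @ 5: {1,2,3,4,5}  (accept∈set)
'b' @ 6: {1,2,3,4}
'c' @ 7: {1,2,3,4}
'a' @ 8: {1,2,3,4,5}  (accept∈set)
after full input: {1,2,3,4,5}  (accept=5 in)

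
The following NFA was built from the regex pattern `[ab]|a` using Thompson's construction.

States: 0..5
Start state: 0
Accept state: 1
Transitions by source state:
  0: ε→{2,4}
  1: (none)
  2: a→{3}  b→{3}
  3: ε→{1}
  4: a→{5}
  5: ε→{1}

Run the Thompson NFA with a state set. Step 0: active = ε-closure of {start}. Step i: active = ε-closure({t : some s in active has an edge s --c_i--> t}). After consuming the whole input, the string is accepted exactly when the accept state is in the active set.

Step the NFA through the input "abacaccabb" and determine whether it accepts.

S₀ = ε-closure({0}) = {0,2,4}
'a' @ 1: {1,3,5}  [accepting]
'b' @ 2: {}  — no active states
rest 'acaccabb' ignored (set empty)
final: {}; accept 1 not in set

Answer: REJECT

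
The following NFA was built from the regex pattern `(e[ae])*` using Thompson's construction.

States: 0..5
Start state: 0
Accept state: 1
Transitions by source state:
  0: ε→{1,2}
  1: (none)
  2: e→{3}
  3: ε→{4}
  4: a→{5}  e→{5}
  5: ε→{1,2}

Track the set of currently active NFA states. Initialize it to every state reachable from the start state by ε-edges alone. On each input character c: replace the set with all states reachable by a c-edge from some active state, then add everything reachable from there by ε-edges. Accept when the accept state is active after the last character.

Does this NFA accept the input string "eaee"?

Answer: ACCEPT

Trace:
initial (ε-close {0}): {0,1,2}
'e' @ 1: {3,4}
'a' @ 2: {1,2,5}  [accepting]
'e' @ 3: {3,4}
'e' @ 4: {1,2,5}  [accepting]
after full input: {1,2,5}  (accept=1 in)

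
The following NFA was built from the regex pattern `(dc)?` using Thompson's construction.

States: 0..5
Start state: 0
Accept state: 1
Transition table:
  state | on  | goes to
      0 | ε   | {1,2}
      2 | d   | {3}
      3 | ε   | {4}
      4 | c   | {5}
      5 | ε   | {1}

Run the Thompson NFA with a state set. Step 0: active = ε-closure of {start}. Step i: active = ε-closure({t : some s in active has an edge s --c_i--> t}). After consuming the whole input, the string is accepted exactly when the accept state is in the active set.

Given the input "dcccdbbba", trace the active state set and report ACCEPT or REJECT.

initial (ε-close {0}): {0,1,2}
'd' @ 1: {3,4}
'c' @ 2: {1,5}  (accept∈set)
'c' @ 3: {}  — dead — no transitions
rest 'cdbbba' ignored (set empty)
after full input: {}  (accept=1 not in)

Answer: REJECT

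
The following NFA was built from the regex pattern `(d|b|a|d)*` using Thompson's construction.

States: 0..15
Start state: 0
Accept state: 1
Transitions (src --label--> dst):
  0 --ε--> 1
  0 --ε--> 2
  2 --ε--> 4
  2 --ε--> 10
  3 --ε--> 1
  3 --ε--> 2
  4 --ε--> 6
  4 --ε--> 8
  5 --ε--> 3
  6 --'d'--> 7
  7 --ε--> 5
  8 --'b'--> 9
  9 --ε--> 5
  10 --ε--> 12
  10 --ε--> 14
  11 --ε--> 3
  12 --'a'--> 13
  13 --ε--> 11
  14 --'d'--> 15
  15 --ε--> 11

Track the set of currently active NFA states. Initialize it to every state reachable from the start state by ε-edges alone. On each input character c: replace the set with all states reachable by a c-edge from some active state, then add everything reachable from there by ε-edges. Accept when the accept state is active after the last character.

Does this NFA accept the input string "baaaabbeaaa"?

S₀ = ε-closure({0}) = {0,1,2,4,6,8,10,12,14}
'b' @ 1: {1,2,3,4,5,6,8,9,10,12,14}  (accept∈set)
'a' @ 2: {1,2,3,4,6,8,10,11,12,13,14}  (accept∈set)
'a' @ 3: {1,2,3,4,6,8,10,11,12,13,14}  (accept∈set)
'a' @ 4: {1,2,3,4,6,8,10,11,12,13,14}  (accept∈set)
'a' @ 5: {1,2,3,4,6,8,10,11,12,13,14}  (accept∈set)
'b' @ 6: {1,2,3,4,5,6,8,9,10,12,14}  (accept∈set)
'b' @ 7: {1,2,3,4,5,6,8,9,10,12,14}  (accept∈set)
'e' @ 8: {}  — dead — no transitions
rest 'aaa' ignored (set empty)
final: {}; accept 1 not in set

Answer: REJECT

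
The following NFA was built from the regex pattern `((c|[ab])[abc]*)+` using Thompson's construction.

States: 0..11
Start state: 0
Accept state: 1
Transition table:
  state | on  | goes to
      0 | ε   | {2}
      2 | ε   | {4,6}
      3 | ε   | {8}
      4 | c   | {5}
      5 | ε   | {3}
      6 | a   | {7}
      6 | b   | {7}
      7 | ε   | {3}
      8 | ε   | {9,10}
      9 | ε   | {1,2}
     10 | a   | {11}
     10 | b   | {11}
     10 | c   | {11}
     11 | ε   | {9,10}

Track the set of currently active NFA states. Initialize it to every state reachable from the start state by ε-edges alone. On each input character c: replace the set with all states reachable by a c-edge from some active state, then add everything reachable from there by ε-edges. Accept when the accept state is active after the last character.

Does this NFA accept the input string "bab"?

Answer: ACCEPT

Steps:
initial (ε-close {0}): {0,2,4,6}
'b' @ 1: {1,2,3,4,6,7,8,9,10}  (accept∈set)
'a' @ 2: {1,2,3,4,6,7,8,9,10,11}  (accept∈set)
'b' @ 3: {1,2,3,4,6,7,8,9,10,11}  (accept∈set)
end set {1,2,3,4,6,7,8,9,10,11} — state 1 in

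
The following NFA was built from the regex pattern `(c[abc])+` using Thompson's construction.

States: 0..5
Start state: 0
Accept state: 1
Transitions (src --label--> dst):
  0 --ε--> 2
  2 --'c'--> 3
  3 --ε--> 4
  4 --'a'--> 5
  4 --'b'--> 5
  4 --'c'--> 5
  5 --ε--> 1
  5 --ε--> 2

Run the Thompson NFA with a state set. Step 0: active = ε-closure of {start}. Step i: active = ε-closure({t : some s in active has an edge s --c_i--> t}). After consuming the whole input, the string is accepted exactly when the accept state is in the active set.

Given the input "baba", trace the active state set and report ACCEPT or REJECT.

initial (ε-close {0}): {0,2}
'b' @ 1: {}  — dead — no transitions
rest 'aba' ignored (set empty)
end set {} — state 1 not in

Answer: REJECT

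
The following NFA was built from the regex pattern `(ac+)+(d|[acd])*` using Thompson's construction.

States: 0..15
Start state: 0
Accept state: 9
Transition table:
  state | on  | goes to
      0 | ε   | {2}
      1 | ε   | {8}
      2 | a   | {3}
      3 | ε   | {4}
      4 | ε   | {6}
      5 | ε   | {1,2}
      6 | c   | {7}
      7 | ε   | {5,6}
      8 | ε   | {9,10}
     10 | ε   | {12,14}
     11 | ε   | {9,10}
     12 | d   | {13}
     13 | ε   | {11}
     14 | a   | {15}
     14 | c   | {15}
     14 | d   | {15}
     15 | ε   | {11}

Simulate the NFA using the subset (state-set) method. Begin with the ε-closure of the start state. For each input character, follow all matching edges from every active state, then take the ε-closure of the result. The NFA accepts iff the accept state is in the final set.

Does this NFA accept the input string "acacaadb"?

S₀ = ε-closure({0}) = {0,2}
'a' @ 1: {3,4,6}
'c' @ 2: {1,2,5,6,7,8,9,10,12,14}  (accept∈set)
'a' @ 3: {3,4,6,9,10,11,12,14,15}  (accept∈set)
'c' @ 4: {1,2,5,6,7,8,9,10,11,12,14,15}  (accept∈set)
'a' @ 5: {3,4,6,9,10,11,12,14,15}  (accept∈set)
'a' @ 6: {9,10,11,12,14,15}  (accept∈set)
'd' @ 7: {9,10,11,12,13,14,15}  (accept∈set)
'b' @ 8: {}  — state set empty
end set {} — state 9 not in

Answer: REJECT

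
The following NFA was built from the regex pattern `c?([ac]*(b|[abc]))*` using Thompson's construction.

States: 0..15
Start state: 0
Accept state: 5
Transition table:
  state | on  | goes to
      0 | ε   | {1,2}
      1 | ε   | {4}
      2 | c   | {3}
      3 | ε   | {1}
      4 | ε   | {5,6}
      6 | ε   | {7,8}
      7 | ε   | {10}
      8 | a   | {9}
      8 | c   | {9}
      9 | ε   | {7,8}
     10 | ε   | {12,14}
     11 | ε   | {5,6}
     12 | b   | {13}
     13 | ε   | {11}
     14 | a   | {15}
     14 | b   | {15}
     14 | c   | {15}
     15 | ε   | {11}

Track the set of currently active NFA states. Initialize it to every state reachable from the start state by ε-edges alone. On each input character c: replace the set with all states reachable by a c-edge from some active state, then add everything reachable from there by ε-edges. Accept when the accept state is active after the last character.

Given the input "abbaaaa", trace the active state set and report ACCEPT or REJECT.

initial (ε-close {0}): {0,1,2,4,5,6,7,8,10,12,14}
'a' @ 1: {5,6,7,8,9,10,11,12,14,15}  ✓accept
'b' @ 2: {5,6,7,8,10,11,12,13,14,15}  ✓accept
'b' @ 3: {5,6,7,8,10,11,12,13,14,15}  ✓accept
'a' @ 4: {5,6,7,8,9,10,11,12,14,15}  ✓accept
'a' @ 5: {5,6,7,8,9,10,11,12,14,15}  ✓accept
'a' @ 6: {5,6,7,8,9,10,11,12,14,15}  ✓accept
'a' @ 7: {5,6,7,8,9,10,11,12,14,15}  ✓accept
final: {5,6,7,8,9,10,11,12,14,15}; accept 5 in set

Answer: ACCEPT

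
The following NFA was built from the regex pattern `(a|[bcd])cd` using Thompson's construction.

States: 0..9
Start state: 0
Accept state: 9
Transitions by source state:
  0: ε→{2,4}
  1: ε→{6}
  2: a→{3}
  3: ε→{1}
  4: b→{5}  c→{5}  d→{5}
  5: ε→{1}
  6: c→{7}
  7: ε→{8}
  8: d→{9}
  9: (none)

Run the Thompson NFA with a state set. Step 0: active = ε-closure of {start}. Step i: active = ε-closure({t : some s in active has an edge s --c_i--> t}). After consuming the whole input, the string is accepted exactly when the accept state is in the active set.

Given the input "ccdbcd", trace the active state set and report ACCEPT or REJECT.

S₀ = ε-closure({0}) = {0,2,4}
'c' @ 1: {1,5,6}
'c' @ 2: {7,8}
'd' @ 3: {9}  ✓accept
'b' @ 4: {}  — dead — no transitions
rest 'cd' ignored (set empty)
after full input: {}  (accept=9 not in)

Answer: REJECT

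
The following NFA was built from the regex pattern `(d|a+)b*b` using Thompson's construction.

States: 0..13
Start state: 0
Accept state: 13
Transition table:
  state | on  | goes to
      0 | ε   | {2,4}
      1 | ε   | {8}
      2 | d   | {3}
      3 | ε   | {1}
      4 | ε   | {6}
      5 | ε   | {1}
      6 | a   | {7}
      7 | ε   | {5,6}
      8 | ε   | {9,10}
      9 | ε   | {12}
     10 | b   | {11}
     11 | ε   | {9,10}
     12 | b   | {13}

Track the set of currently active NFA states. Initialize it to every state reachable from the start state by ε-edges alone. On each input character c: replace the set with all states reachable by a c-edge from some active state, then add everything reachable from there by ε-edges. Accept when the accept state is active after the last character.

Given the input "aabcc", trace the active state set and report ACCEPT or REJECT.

Answer: REJECT

Trace:
start: ε-closure({0}) = {0,2,4,6}
'a' @ 1: {1,5,6,7,8,9,10,12}
'a' @ 2: {1,5,6,7,8,9,10,12}
'b' @ 3: {9,10,11,12,13}  ✓accept
'c' @ 4: {}  — no active states
rest 'c' ignored (set empty)
final: {}; accept 13 not in set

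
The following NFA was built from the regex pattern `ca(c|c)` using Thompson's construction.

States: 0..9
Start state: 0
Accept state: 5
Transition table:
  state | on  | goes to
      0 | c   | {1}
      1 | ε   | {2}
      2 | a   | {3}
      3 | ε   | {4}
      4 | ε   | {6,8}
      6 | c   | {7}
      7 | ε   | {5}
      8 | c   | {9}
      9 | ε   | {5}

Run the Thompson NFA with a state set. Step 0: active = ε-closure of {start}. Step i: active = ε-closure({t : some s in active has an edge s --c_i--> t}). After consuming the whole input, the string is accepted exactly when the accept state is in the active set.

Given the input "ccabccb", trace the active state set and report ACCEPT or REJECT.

Answer: REJECT

Derivation:
S₀ = ε-closure({0}) = {0}
'c' @ 1: {1,2}
'c' @ 2: {}  — state set empty
rest 'abccb' ignored (set empty)
end set {} — state 5 not in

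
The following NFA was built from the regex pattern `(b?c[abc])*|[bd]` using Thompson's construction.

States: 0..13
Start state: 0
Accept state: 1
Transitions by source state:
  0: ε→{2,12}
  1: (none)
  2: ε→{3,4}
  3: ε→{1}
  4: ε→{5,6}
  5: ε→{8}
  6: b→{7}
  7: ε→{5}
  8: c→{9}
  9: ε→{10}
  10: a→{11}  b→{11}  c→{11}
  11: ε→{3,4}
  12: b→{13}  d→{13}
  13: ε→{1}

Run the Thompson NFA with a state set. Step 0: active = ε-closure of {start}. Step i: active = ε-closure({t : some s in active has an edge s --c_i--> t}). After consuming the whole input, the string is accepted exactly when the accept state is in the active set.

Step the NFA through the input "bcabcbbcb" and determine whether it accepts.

Answer: ACCEPT

Trace:
S₀ = ε-closure({0}) = {0,1,2,3,4,5,6,8,12}
'b' @ 1: {1,5,7,8,13}  ✓accept
'c' @ 2: {9,10}
'a' @ 3: {1,3,4,5,6,8,11}  ✓accept
'b' @ 4: {5,7,8}
'c' @ 5: {9,10}
'b' @ 6: {1,3,4,5,6,8,11}  ✓accept
'b' @ 7: {5,7,8}
'c' @ 8: {9,10}
'b' @ 9: {1,3,4,5,6,8,11}  ✓accept
end set {1,3,4,5,6,8,11} — state 1 in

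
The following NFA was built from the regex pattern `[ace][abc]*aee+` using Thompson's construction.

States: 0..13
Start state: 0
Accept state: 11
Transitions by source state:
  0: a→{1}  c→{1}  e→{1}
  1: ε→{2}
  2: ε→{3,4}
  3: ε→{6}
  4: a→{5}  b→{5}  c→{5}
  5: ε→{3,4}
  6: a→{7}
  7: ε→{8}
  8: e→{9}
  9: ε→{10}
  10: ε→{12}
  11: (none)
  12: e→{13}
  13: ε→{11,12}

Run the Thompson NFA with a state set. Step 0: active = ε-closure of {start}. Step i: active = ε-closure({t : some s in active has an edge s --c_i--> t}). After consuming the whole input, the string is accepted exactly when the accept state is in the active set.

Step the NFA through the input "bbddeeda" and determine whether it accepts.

Answer: REJECT

Steps:
start: ε-closure({0}) = {0}
'b' @ 1: {}  — dead — no transitions
rest 'bddeeda' ignored (set empty)
after full input: {}  (accept=11 not in)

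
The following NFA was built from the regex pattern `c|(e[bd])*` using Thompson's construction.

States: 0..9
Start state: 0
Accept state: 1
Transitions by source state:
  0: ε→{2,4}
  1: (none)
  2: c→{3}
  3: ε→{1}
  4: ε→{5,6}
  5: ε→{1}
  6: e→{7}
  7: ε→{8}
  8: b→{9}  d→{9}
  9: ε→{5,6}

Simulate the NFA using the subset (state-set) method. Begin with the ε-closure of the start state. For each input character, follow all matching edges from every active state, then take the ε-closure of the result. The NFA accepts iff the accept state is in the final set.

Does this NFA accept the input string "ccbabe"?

Answer: REJECT

Trace:
start: ε-closure({0}) = {0,1,2,4,5,6}
'c' @ 1: {1,3}  (accept∈set)
'c' @ 2: {}  — no active states
rest 'babe' ignored (set empty)
end set {} — state 1 not in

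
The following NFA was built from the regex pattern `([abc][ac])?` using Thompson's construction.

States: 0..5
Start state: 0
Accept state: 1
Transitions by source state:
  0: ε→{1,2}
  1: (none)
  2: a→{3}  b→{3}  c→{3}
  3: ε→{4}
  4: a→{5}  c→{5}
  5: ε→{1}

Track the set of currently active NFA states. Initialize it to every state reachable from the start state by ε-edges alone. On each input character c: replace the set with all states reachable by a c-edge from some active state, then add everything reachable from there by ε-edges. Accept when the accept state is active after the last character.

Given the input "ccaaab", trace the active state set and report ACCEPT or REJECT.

S₀ = ε-closure({0}) = {0,1,2}
'c' @ 1: {3,4}
'c' @ 2: {1,5}  ✓accept
'a' @ 3: {}  — state set empty
rest 'aab' ignored (set empty)
end set {} — state 1 not in

Answer: REJECT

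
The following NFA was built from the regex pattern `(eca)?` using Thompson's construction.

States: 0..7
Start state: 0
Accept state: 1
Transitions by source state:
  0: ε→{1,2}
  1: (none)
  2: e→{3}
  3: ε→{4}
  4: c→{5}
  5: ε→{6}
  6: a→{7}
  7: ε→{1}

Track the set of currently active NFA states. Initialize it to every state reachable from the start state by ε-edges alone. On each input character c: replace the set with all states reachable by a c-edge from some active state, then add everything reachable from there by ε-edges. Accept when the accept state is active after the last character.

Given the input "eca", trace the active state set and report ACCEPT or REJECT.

Answer: ACCEPT

Steps:
start: ε-closure({0}) = {0,1,2}
'e' @ 1: {3,4}
'c' @ 2: {5,6}
'a' @ 3: {1,7}  [accepting]
final: {1,7}; accept 1 in set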